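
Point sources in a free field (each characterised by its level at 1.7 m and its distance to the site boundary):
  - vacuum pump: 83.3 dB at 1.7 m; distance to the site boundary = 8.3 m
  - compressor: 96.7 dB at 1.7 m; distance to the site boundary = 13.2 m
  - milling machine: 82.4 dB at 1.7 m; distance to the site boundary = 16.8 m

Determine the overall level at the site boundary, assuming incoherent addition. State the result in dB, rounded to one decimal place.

Apply inverse-square spreading to bring every level to the receiver, then sum 10^(L/10).
vacuum pump: 83.3 − 20·log₁₀(8.3/1.7) = 83.3 − 13.77 = 69.53 dB.
compressor: 96.7 − 20·log₁₀(13.2/1.7) = 96.7 − 17.80 = 78.90 dB.
milling machine: 82.4 − 20·log₁₀(16.8/1.7) = 82.4 − 19.90 = 62.50 dB.
Σ 10^(L/10) = 8.833e+07 → L_total = 10·log₁₀(8.833e+07) = 79.46 dB.

79.5 dB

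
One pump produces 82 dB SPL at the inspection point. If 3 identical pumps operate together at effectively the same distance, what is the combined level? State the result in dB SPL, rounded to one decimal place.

86.8 dB SPL

With 3 equal, uncorrelated contributions the intensity is 3× that of one unit, giving a rise of 10·log₁₀ 3.
L_total = 82 + 10·log₁₀(3) = 82 + 4.771 = 86.77 dB SPL.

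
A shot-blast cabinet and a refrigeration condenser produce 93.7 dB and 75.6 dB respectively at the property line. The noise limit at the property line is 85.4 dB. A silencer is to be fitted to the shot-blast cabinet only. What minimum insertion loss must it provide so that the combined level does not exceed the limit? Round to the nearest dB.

9 dB

Everything except the shot-blast cabinet sums to 10^(75.6/10) = 3.631e+07 in linear terms, 75.60 dB.
To meet 85.4 dB overall, the treated shot-blast cabinet may contribute at most 10^(85.4/10) − 3.631e+07 = 3.104e+08, i.e. 84.92 dB.
So the shot-blast cabinet must be reduced from 93.7 to 84.92 dB: IL = 8.78 dB.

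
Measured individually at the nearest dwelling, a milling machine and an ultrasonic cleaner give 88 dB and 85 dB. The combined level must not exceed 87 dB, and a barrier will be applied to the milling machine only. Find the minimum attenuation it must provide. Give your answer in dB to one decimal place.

5.3 dB

Everything except the milling machine sums to 10^(85/10) = 3.162e+08 in linear terms, 85.00 dB.
The limit corresponds to 10^(87/10) = 5.012e+08; subtracting the fixed part leaves 1.850e+08 for the milling machine, i.e. 82.67 dB.
So the milling machine must be reduced from 88 to 82.67 dB: IL = 5.33 dB.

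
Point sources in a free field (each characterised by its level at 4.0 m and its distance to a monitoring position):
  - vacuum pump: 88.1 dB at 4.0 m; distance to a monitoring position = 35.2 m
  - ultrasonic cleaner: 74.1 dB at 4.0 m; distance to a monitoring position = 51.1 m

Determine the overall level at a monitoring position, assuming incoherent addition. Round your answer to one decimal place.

69.3 dB

Propagate each source to the receiver with L = L_ref − 20·log₁₀(r/r_ref), then add intensities.
vacuum pump: 88.1 − 20·log₁₀(35.2/4.0) = 88.1 − 18.89 = 69.21 dB.
ultrasonic cleaner: 74.1 − 20·log₁₀(51.1/4.0) = 74.1 − 22.13 = 51.97 dB.
Σ 10^(L/10) = 8.495e+06 → L_total = 10·log₁₀(8.495e+06) = 69.29 dB.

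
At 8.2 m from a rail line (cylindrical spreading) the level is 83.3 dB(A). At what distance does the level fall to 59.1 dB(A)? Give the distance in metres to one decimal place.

2156.8 m

Line-source spreading drops the level by 10·log₁₀(r₂/r₁); inverting, r₂/r₁ = 10^(ΔL/10).
r₂ = 8.2·10^((83.3−59.1)/10) = 8.2·10^(24.2/10) = 2156.82 m.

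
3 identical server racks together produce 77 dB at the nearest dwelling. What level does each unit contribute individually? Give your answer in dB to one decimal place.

72.2 dB

3 equal contributions raise the level by 10·log₁₀ 3 = 4.771 dB, so each unit alone gives 77 − 4.771.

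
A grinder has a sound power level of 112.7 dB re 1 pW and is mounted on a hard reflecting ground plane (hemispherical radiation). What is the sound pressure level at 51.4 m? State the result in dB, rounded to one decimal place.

70.5 dB

L_p = L_w − 10·log₁₀(2π·r²) with r = 51.4 m.
2π·r² = 1.66e+04 m², 10·log₁₀ of that is 42.201 dB.
L_p = 112.7 − 42.201 = 70.50 dB.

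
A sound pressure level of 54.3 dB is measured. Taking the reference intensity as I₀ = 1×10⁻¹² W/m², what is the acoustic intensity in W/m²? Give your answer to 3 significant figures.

2.69e-07 W/m²

L = 10·log₁₀(I/I₀) ⇒ I = I₀·10^(L/10) = 10⁻¹² × 10^5.43.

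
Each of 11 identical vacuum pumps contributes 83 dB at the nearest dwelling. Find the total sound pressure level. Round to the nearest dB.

N identical incoherent sources raise the level by 10·log₁₀ N.
L_total = 83 + 10·log₁₀(11) = 83 + 10.414 = 93.41 dB.

93 dB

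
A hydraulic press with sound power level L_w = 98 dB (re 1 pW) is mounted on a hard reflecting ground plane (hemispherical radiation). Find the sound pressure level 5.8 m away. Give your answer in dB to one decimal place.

Free-field hemispherical radiation: L_p = L_w − 10·log₁₀(2π·r²), r = 5.8 m.
2π·r² = 211.4 m², 10·log₁₀ of that is 23.250 dB.
L_p = 98 − 23.250 = 74.75 dB.

74.7 dB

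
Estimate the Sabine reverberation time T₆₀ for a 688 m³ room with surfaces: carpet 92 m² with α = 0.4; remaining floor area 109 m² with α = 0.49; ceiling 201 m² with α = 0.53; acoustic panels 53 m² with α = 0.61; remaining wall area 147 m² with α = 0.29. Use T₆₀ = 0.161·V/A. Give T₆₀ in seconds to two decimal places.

Total absorption A = 92·0.4 + 109·0.49 + 201·0.53 + 53·0.61 + 147·0.29 = 271.70 m² sabins.
T₆₀ = 0.161·V/A = 0.161·688/271.70 = 0.408 s.

0.41 s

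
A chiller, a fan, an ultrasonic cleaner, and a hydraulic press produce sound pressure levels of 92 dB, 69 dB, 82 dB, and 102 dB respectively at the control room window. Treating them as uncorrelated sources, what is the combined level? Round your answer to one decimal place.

For uncorrelated sources the intensities add, so convert each level to linear form, sum, and take 10·log₁₀ of the total.
Σ 10^(L/10) = 10^(92/10) + 10^(69/10) + 10^(82/10) + 10^(102/10) = 1.760e+10.
L_total = 10·log₁₀(1.760e+10) = 102.46 dB.

102.5 dB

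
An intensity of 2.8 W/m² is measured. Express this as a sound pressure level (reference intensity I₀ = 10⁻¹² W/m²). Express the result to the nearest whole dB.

Dividing by I₀ shifts the exponent by 12: I/I₀ = 2.8×10^12.
L = 10·(0.4472 + 12) = 124.47 dB.

124 dB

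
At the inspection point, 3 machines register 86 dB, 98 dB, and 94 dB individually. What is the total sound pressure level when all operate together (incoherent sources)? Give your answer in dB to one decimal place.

99.6 dB

For uncorrelated sources the intensities add, so convert each level to linear form, sum, and take 10·log₁₀ of the total.
Σ 10^(L/10) = 10^(86/10) + 10^(98/10) + 10^(94/10) = 9.220e+09.
L_total = 10·log₁₀(9.220e+09) = 99.65 dB.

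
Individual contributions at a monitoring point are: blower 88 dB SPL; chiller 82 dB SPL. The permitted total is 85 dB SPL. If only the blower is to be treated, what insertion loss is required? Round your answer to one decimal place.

6.0 dB

Fixed contribution from the other source: Σ 10^(L/10) = 10^(82/10) = 1.585e+08 (82.00 dB SPL).
To meet 85 dB SPL overall, the treated blower may contribute at most 10^(85/10) − 1.585e+08 = 1.577e+08, i.e. 81.98 dB SPL.
Required insertion loss = 88 − 81.98 = 6.02 dB.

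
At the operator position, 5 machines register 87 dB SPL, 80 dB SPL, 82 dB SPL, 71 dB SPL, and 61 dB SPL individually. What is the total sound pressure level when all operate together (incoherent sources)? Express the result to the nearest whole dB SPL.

For uncorrelated sources the intensities add, so convert each level to linear form, sum, and take 10·log₁₀ of the total.
Σ 10^(L/10) = 10^(87/10) + 10^(80/10) + 10^(82/10) + 10^(71/10) + 10^(61/10) = 7.735e+08.
L_total = 10·log₁₀(7.735e+08) = 88.88 dB SPL.

89 dB SPL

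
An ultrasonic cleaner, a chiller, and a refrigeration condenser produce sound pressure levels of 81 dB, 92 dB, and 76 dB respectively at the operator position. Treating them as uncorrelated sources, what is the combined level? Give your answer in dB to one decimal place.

92.4 dB

Incoherent sources combine by intensity addition: L_total = 10·log₁₀(Σ 10^(L_i/10)).
Σ 10^(L/10) = 10^(81/10) + 10^(92/10) + 10^(76/10) = 1.751e+09.
L_total = 10·log₁₀(1.751e+09) = 92.43 dB.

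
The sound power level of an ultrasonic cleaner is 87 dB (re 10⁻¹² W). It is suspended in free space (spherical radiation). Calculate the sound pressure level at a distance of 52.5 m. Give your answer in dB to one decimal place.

The power spreads over a sphere of area 4π·r², so L_p = L_w − 10·log₁₀(4π·r²).
4π·r² = 3.464e+04 m², 10·log₁₀ of that is 45.395 dB.
L_p = 87 − 45.395 = 41.60 dB.

41.6 dB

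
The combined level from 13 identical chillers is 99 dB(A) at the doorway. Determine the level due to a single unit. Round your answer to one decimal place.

87.9 dB(A)

Dividing the total intensity by 13 lowers the level by 10·log₁₀ 13 = 11.139 dB: L₁ = 99 − 11.139.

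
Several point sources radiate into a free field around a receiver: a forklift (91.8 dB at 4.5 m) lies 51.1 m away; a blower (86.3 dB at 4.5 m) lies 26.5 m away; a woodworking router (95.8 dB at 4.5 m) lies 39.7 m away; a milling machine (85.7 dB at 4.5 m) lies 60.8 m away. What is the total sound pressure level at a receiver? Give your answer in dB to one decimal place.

First find each source's level at the receiver (point-source: −20·log₁₀(r/r_ref)), then combine on an intensity basis.
forklift: 91.8 − 20·log₁₀(51.1/4.5) = 91.8 − 21.10 = 70.70 dB.
blower: 86.3 − 20·log₁₀(26.5/4.5) = 86.3 − 15.40 = 70.90 dB.
woodworking router: 95.8 − 20·log₁₀(39.7/4.5) = 95.8 − 18.91 = 76.89 dB.
milling machine: 85.7 − 20·log₁₀(60.8/4.5) = 85.7 − 22.61 = 63.09 dB.
Σ 10^(L/10) = 7.492e+07 → L_total = 10·log₁₀(7.492e+07) = 78.75 dB.

78.7 dB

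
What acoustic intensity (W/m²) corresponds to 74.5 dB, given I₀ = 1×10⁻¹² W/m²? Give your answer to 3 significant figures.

2.82e-05 W/m²

L = 10·log₁₀(I/I₀) ⇒ I = I₀·10^(L/10) = 10⁻¹² × 10^7.45.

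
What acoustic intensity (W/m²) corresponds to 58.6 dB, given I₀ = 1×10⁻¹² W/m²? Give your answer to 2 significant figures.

7.2e-07 W/m²

L = 10·log₁₀(I/I₀) ⇒ I = I₀·10^(L/10) = 10⁻¹² × 10^5.86.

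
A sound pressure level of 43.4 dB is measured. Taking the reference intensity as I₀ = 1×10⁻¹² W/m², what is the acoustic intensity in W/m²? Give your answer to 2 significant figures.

I = I₀·10^(L/10) = 10⁻¹² × 10^(43.4/10) = 10^(-7.660).

2.2e-08 W/m²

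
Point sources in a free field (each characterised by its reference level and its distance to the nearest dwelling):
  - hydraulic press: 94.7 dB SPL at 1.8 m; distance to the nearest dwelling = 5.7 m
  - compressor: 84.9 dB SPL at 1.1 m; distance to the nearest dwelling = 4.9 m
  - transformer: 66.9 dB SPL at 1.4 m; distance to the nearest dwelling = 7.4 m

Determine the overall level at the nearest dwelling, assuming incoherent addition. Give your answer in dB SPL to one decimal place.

Apply inverse-square spreading to bring every level to the receiver, then sum 10^(L/10).
hydraulic press: 94.7 − 20·log₁₀(5.7/1.8) = 94.7 − 10.01 = 84.69 dB SPL.
compressor: 84.9 − 20·log₁₀(4.9/1.1) = 84.9 − 12.98 = 71.92 dB SPL.
transformer: 66.9 − 20·log₁₀(7.4/1.4) = 66.9 − 14.46 = 52.44 dB SPL.
Σ 10^(L/10) = 3.101e+08 → L_total = 10·log₁₀(3.101e+08) = 84.91 dB SPL.

84.9 dB SPL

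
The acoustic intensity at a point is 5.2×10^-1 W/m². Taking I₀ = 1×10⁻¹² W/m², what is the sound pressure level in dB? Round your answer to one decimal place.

L = 10·log₁₀(I/I₀) = 10·log₁₀(5.2×10^-1/10⁻¹²) = 10·log₁₀(5.2×10^11).
L = 10·(0.7160 + 11) = 117.16 dB.

117.2 dB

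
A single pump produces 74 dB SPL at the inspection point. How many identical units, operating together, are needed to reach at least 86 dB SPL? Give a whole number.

The shortfall is 86 − 74 = 12.0 dB, and N units add 10·log₁₀ N, so need 10·log₁₀ N ≥ 12.0.
N ≥ 10^(12.0/10) = 15.849, so N = 16.

16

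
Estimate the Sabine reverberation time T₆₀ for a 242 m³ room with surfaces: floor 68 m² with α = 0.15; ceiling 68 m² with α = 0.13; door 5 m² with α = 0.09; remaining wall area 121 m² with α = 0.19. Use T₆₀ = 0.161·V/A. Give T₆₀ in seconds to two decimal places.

A = Σ Sᵢαᵢ = 68·0.15 + 68·0.13 + 5·0.09 + 121·0.19 = 42.48 m².
T₆₀ = 0.161 × 242 / 42.48 = 0.917 s.

0.92 s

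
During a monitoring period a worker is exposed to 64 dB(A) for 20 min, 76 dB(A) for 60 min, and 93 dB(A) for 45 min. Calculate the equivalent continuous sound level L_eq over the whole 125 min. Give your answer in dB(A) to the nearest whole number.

Weight each interval's intensity by its duration and average over T = 125 min:
Σ tᵢ·10^(Lᵢ/10) = 20·10^(64/10) + 60·10^(76/10) + 45·10^(93/10) = 9.223e+10.
L_eq = 10·log₁₀(9.223e+10/125) = 88.68 dB(A).

89 dB(A)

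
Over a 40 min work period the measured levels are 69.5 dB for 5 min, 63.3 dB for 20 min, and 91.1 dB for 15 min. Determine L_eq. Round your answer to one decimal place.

86.9 dB

L_eq = 10·log₁₀[(1/T)·Σ tᵢ·10^(Lᵢ/10)] with T = 40 min.
Σ tᵢ·10^(Lᵢ/10) = 5·10^(69.5/10) + 20·10^(63.3/10) + 15·10^(91.1/10) = 1.941e+10.
L_eq = 10·log₁₀(1.941e+10/40) = 86.86 dB.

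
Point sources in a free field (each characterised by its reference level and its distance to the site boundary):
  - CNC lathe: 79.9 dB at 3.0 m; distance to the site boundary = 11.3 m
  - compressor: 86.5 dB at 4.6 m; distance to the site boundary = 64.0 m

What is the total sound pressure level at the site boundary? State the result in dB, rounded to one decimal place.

Apply inverse-square spreading to bring every level to the receiver, then sum 10^(L/10).
CNC lathe: 79.9 − 20·log₁₀(11.3/3.0) = 79.9 − 11.52 = 68.38 dB.
compressor: 86.5 − 20·log₁₀(64.0/4.6) = 86.5 − 22.87 = 63.63 dB.
Σ 10^(L/10) = 9.195e+06 → L_total = 10·log₁₀(9.195e+06) = 69.64 dB.

69.6 dB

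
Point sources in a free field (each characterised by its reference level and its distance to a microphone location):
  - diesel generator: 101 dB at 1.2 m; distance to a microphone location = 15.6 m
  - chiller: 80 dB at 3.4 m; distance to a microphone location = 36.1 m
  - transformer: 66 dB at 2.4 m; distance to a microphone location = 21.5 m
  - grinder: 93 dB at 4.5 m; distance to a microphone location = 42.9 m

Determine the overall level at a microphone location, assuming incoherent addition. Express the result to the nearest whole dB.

80 dB

First find each source's level at the receiver (point-source: −20·log₁₀(r/r_ref)), then combine on an intensity basis.
diesel generator: 101 − 20·log₁₀(15.6/1.2) = 101 − 22.28 = 78.72 dB.
chiller: 80 − 20·log₁₀(36.1/3.4) = 80 − 20.52 = 59.48 dB.
transformer: 66 − 20·log₁₀(21.5/2.4) = 66 − 19.04 = 46.96 dB.
grinder: 93 − 20·log₁₀(42.9/4.5) = 93 − 19.58 = 73.42 dB.
Σ 10^(L/10) = 9.738e+07 → L_total = 10·log₁₀(9.738e+07) = 79.88 dB.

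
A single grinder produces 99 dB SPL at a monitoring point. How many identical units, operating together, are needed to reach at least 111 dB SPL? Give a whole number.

N identical sources give L₁ + 10·log₁₀ N, so require 10·log₁₀ N ≥ 111 − 99 = 12.0 dB.
N ≥ 10^(12.0/10) = 15.849, so N = 16.

16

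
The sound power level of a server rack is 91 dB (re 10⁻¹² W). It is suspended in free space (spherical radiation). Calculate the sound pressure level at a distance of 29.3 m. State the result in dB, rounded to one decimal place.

L_p = L_w − 10·log₁₀(4π·r²) with r = 29.3 m.
4π·r² = 1.079e+04 m², 10·log₁₀ of that is 40.329 dB.
L_p = 91 − 40.329 = 50.67 dB.

50.7 dB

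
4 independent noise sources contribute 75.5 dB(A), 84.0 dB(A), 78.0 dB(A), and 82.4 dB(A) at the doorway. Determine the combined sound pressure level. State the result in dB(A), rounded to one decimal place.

Incoherent sources combine by intensity addition: L_total = 10·log₁₀(Σ 10^(L_i/10)).
Σ 10^(L/10) = 10^(75.5/10) + 10^(84.0/10) + 10^(78.0/10) + 10^(82.4/10) = 5.235e+08.
L_total = 10·log₁₀(5.235e+08) = 87.19 dB(A).

87.2 dB(A)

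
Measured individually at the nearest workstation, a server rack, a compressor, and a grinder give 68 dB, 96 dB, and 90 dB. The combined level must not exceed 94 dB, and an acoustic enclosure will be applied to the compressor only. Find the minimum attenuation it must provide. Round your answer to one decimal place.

4.2 dB

The untreated sources together contribute 10^(68/10) + 10^(90/10) = 1.006e+09, i.e. 90.03 dB.
To meet 94 dB overall, the treated compressor may contribute at most 10^(94/10) − 1.006e+09 = 1.506e+09, i.e. 91.78 dB.
Required insertion loss = 96 − 91.78 = 4.22 dB.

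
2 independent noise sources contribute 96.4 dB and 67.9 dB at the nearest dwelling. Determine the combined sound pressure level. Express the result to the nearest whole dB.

96 dB

For uncorrelated sources the intensities add, so convert each level to linear form, sum, and take 10·log₁₀ of the total.
Σ 10^(L/10) = 10^(96.4/10) + 10^(67.9/10) = 4.371e+09.
L_total = 10·log₁₀(4.371e+09) = 96.41 dB.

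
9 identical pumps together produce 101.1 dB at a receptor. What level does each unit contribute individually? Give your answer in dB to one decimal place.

For N identical incoherent sources L_total = L₁ + 10·log₁₀ N, so L₁ = 101.1 − 10·log₁₀(9) = 101.1 − 9.542.

91.6 dB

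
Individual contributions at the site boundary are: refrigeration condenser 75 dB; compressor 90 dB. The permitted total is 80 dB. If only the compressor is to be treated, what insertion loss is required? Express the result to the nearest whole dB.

12 dB

Everything except the compressor sums to 10^(75/10) = 3.162e+07 in linear terms, 75.00 dB.
To meet 80 dB overall, the treated compressor may contribute at most 10^(80/10) − 3.162e+07 = 6.838e+07, i.e. 78.35 dB.
Required insertion loss = 90 − 78.35 = 11.65 dB.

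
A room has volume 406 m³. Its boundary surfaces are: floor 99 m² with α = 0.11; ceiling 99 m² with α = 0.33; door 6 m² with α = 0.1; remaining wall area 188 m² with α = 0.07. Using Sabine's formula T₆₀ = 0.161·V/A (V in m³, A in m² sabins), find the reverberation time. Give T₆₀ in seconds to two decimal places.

A = Σ Sᵢαᵢ = 99·0.11 + 99·0.33 + 6·0.1 + 188·0.07 = 57.32 m².
T₆₀ = 0.161 × 406 / 57.32 = 1.140 s.

1.14 s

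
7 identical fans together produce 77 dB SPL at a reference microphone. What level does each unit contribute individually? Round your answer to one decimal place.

68.5 dB SPL

7 equal contributions raise the level by 10·log₁₀ 7 = 8.451 dB, so each unit alone gives 77 − 8.451.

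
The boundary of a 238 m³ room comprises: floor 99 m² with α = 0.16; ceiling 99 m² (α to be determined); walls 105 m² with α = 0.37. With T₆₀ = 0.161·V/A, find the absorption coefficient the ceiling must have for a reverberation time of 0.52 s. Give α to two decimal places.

A = 0.161·V/T₆₀ = 0.161·238/0.52 = 73.69 m² sabins.
Absorption from the other surfaces = 99·0.16 + 105·0.37 = 54.69 m², so the ceiling must supply 19.00 m² over 99 m².
α = 19.00/99 = 0.192.

0.19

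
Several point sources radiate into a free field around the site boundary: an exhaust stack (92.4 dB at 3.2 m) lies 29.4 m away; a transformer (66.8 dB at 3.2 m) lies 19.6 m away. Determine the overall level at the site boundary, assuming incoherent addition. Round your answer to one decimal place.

73.2 dB

First find each source's level at the receiver (point-source: −20·log₁₀(r/r_ref)), then combine on an intensity basis.
exhaust stack: 92.4 − 20·log₁₀(29.4/3.2) = 92.4 − 19.26 = 73.14 dB.
transformer: 66.8 − 20·log₁₀(19.6/3.2) = 66.8 − 15.74 = 51.06 dB.
Σ 10^(L/10) = 2.072e+07 → L_total = 10·log₁₀(2.072e+07) = 73.16 dB.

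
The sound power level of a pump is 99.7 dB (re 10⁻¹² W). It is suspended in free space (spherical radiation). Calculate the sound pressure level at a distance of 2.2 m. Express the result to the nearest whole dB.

82 dB

The power spreads over a sphere of area 4π·r², so L_p = L_w − 10·log₁₀(4π·r²).
4π·r² = 60.82 m², 10·log₁₀ of that is 17.841 dB.
L_p = 99.7 − 17.841 = 81.86 dB.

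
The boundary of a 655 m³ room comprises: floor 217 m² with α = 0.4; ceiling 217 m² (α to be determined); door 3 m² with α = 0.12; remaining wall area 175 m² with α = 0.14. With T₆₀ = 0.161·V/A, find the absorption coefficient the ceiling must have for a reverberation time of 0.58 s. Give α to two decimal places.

0.32

Required total absorption A = 0.161·655/0.58 = 181.82 m².
Absorption from the other surfaces = 217·0.4 + 3·0.12 + 175·0.14 = 111.66 m², so the ceiling must supply 70.16 m² over 217 m².
α = 70.16/217 = 0.323.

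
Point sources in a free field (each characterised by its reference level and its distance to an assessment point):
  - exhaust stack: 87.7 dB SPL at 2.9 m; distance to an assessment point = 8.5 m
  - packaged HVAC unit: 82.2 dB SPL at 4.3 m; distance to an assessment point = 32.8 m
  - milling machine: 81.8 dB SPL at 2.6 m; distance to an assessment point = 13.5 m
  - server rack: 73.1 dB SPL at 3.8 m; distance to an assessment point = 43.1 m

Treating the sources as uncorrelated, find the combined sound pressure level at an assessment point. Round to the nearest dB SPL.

Propagate each source to the receiver with L = L_ref − 20·log₁₀(r/r_ref), then add intensities.
exhaust stack: 87.7 − 20·log₁₀(8.5/2.9) = 87.7 − 9.34 = 78.36 dB SPL.
packaged HVAC unit: 82.2 − 20·log₁₀(32.8/4.3) = 82.2 − 17.65 = 64.55 dB SPL.
milling machine: 81.8 − 20·log₁₀(13.5/2.6) = 81.8 − 14.31 = 67.49 dB SPL.
server rack: 73.1 − 20·log₁₀(43.1/3.8) = 73.1 − 21.09 = 52.01 dB SPL.
Σ 10^(L/10) = 7.717e+07 → L_total = 10·log₁₀(7.717e+07) = 78.87 dB SPL.

79 dB SPL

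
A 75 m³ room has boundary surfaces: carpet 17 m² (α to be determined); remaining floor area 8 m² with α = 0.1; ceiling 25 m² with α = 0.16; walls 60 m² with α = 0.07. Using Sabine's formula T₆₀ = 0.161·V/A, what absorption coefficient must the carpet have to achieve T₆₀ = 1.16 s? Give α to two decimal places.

0.08

From T₆₀ = 0.161·V/A, the target T₆₀ = 1.16 s needs A = 0.161·75/1.16 = 10.41 m².
Absorption from the other surfaces = 8·0.1 + 25·0.16 + 60·0.07 = 9.00 m², so the carpet must supply 1.41 m² over 17 m².
α = 1.41/17 = 0.083.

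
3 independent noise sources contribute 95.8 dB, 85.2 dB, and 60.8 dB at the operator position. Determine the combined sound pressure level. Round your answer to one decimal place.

96.2 dB

For uncorrelated sources the intensities add, so convert each level to linear form, sum, and take 10·log₁₀ of the total.
Σ 10^(L/10) = 10^(95.8/10) + 10^(85.2/10) + 10^(60.8/10) = 4.134e+09.
L_total = 10·log₁₀(4.134e+09) = 96.16 dB.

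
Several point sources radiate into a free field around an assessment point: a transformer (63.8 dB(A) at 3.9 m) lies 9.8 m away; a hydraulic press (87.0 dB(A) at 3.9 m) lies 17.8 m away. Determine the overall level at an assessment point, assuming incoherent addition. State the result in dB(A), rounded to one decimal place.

Apply inverse-square spreading to bring every level to the receiver, then sum 10^(L/10).
transformer: 63.8 − 20·log₁₀(9.8/3.9) = 63.8 − 8.00 = 55.80 dB(A).
hydraulic press: 87.0 − 20·log₁₀(17.8/3.9) = 87.0 − 13.19 = 73.81 dB(A).
Σ 10^(L/10) = 2.444e+07 → L_total = 10·log₁₀(2.444e+07) = 73.88 dB(A).

73.9 dB(A)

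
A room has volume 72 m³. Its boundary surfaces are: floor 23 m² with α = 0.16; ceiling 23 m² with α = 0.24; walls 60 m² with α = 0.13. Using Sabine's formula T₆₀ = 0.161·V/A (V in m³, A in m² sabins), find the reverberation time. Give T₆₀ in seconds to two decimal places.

A = Σ Sᵢαᵢ = 23·0.16 + 23·0.24 + 60·0.13 = 17.00 m².
T₆₀ = 0.161·V/A = 0.161·72/17.00 = 0.682 s.

0.68 s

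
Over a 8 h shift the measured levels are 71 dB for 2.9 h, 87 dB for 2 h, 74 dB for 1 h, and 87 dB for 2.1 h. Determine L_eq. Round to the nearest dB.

84 dB

L_eq = 10·log₁₀[(1/T)·Σ tᵢ·10^(Lᵢ/10)] with T = 8 h.
Σ tᵢ·10^(Lᵢ/10) = 2.9·10^(71/10) + 2·10^(87/10) + 1·10^(74/10) + 2.1·10^(87/10) = 2.116e+09.
L_eq = 10·log₁₀(2.116e+09/8) = 84.23 dB.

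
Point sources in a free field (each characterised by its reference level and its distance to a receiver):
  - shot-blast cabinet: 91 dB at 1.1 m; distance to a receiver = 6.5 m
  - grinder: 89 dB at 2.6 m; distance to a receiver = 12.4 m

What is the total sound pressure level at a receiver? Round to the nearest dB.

Apply inverse-square spreading to bring every level to the receiver, then sum 10^(L/10).
shot-blast cabinet: 91 − 20·log₁₀(6.5/1.1) = 91 − 15.43 = 75.57 dB.
grinder: 89 − 20·log₁₀(12.4/2.6) = 89 − 13.57 = 75.43 dB.
Σ 10^(L/10) = 7.098e+07 → L_total = 10·log₁₀(7.098e+07) = 78.51 dB.

79 dB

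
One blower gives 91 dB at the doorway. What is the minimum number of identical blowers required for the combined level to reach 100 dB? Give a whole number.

8

Need L₁ + 10·log₁₀ N ≥ 100, i.e. log₁₀ N ≥ 0.90.
N ≥ 10^(9.0/10) = 7.943, so N = 8.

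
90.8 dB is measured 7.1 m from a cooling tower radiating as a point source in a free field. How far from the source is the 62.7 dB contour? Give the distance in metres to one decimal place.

The 28.1 dB drop corresponds to a distance ratio of 10^(28.1/20) for a point source.
r₂ = 7.1·10^((90.8−62.7)/20) = 7.1·10^(28.1/20) = 180.41 m.

180.4 m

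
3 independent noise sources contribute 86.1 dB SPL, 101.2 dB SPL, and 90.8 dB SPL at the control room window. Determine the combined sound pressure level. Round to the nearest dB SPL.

102 dB SPL

Incoherent sources combine by intensity addition: L_total = 10·log₁₀(Σ 10^(L_i/10)).
Σ 10^(L/10) = 10^(86.1/10) + 10^(101.2/10) + 10^(90.8/10) = 1.479e+10.
L_total = 10·log₁₀(1.479e+10) = 101.70 dB SPL.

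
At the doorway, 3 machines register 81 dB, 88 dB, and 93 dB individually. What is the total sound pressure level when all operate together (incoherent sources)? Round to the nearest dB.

For uncorrelated sources the intensities add, so convert each level to linear form, sum, and take 10·log₁₀ of the total.
Σ 10^(L/10) = 10^(81/10) + 10^(88/10) + 10^(93/10) = 2.752e+09.
L_total = 10·log₁₀(2.752e+09) = 94.40 dB.

94 dB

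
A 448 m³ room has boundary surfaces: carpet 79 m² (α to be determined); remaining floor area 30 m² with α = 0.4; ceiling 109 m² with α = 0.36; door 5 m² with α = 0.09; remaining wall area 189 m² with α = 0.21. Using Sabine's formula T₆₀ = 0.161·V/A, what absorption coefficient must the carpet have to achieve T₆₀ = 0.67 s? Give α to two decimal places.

0.21

From T₆₀ = 0.161·V/A, the target T₆₀ = 0.67 s needs A = 0.161·448/0.67 = 107.65 m².
Absorption from the other surfaces = 30·0.4 + 109·0.36 + 5·0.09 + 189·0.21 = 91.38 m², so the carpet must supply 16.27 m² over 79 m².
α = 16.27/79 = 0.206.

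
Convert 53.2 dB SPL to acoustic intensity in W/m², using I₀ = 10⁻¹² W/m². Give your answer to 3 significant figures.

I = I₀·10^(L/10) = 10⁻¹² × 10^(53.2/10) = 10^(-6.680).

2.09e-07 W/m²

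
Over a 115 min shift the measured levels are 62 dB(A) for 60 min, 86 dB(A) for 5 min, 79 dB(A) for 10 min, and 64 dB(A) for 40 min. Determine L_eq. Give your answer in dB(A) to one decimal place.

Weight each interval's intensity by its duration and average over T = 115 min:
Σ tᵢ·10^(Lᵢ/10) = 60·10^(62/10) + 5·10^(86/10) + 10·10^(79/10) + 40·10^(64/10) = 2.980e+09.
L_eq = 10·log₁₀(2.980e+09/115) = 74.14 dB(A).

74.1 dB(A)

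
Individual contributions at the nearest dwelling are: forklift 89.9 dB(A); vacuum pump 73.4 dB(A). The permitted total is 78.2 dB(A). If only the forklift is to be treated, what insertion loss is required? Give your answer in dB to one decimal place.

The untreated sources together contribute 10^(73.4/10) = 2.188e+07, i.e. 73.40 dB(A).
To meet 78.2 dB(A) overall, the treated forklift may contribute at most 10^(78.2/10) − 2.188e+07 = 4.419e+07, i.e. 76.45 dB(A).
Required insertion loss = 89.9 − 76.45 = 13.45 dB.

13.4 dB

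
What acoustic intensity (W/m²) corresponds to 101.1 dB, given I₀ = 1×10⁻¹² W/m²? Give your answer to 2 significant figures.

I = I₀·10^(L/10) = 10⁻¹² × 10^(101.1/10) = 10^(-1.890).

0.013 W/m²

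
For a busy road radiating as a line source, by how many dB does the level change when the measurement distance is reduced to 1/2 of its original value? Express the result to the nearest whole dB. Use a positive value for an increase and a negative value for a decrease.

+3 dB

Line-source spreading: ΔL = −10·log₁₀(r₂/r₁).
ΔL = −10·log₁₀(0.5) = +3.01 dB.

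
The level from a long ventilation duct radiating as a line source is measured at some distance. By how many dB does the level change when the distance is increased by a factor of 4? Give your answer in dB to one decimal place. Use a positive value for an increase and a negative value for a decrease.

-6.0 dB

A line source loses 3 dB per doubling of distance; generally ΔL = −10·log₁₀(r₂/r₁).
ΔL = −10·log₁₀(4) = -6.02 dB.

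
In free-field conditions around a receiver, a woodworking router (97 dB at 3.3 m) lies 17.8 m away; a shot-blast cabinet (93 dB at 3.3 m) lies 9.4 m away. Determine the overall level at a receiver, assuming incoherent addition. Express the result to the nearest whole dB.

86 dB

First find each source's level at the receiver (point-source: −20·log₁₀(r/r_ref)), then combine on an intensity basis.
woodworking router: 97 − 20·log₁₀(17.8/3.3) = 97 − 14.64 = 82.36 dB.
shot-blast cabinet: 93 − 20·log₁₀(9.4/3.3) = 93 − 9.09 = 83.91 dB.
Σ 10^(L/10) = 4.182e+08 → L_total = 10·log₁₀(4.182e+08) = 86.21 dB.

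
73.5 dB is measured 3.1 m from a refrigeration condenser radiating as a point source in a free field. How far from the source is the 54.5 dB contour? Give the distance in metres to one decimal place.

Point-source spreading drops the level by 20·log₁₀(r₂/r₁); inverting, r₂/r₁ = 10^(ΔL/20).
r₂ = 3.1·10^((73.5−54.5)/20) = 3.1·10^(19.0/20) = 27.63 m.

27.6 m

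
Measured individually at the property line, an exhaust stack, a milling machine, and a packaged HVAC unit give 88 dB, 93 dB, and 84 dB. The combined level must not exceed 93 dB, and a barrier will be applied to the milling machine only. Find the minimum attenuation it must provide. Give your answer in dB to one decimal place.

2.5 dB

Everything except the milling machine sums to 10^(88/10) + 10^(84/10) = 8.821e+08 in linear terms, 89.46 dB.
To meet 93 dB overall, the treated milling machine may contribute at most 10^(93/10) − 8.821e+08 = 1.113e+09, i.e. 90.47 dB.
Required insertion loss = 93 − 90.47 = 2.53 dB.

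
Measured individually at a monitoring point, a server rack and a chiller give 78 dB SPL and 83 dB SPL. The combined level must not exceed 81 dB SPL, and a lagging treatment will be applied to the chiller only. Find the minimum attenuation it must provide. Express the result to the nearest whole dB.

5 dB

The untreated sources together contribute 10^(78/10) = 6.310e+07, i.e. 78.00 dB SPL.
The limit corresponds to 10^(81/10) = 1.259e+08; subtracting the fixed part leaves 6.280e+07 for the chiller, i.e. 77.98 dB SPL.
Required insertion loss = 83 − 77.98 = 5.02 dB.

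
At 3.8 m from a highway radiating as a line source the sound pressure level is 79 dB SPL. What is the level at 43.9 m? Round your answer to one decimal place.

Cylindrical spreading from a line source gives a 10·log₁₀(r₂/r₁) drop.
L₂ = 79 − 10·log₁₀(43.9/3.8) = 79 − 10.627 = 68.37 dB SPL.

68.4 dB SPL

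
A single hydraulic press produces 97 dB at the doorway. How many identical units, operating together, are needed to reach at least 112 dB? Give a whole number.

32

Need L₁ + 10·log₁₀ N ≥ 112, i.e. log₁₀ N ≥ 1.50.
N ≥ 10^(15.0/10) = 31.623, so N = 32.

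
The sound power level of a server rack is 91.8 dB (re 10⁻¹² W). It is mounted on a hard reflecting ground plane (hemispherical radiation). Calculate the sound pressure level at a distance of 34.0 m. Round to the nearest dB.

The power spreads over a hemisphere of area 2π·r², so L_p = L_w − 10·log₁₀(2π·r²).
2π·r² = 7263 m², 10·log₁₀ of that is 38.611 dB.
L_p = 91.8 − 38.611 = 53.19 dB.

53 dB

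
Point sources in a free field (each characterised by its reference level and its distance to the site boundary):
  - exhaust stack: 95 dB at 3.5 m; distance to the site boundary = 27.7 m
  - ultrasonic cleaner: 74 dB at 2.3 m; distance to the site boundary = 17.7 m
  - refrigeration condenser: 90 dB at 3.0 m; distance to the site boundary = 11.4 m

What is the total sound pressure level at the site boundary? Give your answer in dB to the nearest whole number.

81 dB

Propagate each source to the receiver with L = L_ref − 20·log₁₀(r/r_ref), then add intensities.
exhaust stack: 95 − 20·log₁₀(27.7/3.5) = 95 − 17.97 = 77.03 dB.
ultrasonic cleaner: 74 − 20·log₁₀(17.7/2.3) = 74 − 17.72 = 56.28 dB.
refrigeration condenser: 90 − 20·log₁₀(11.4/3.0) = 90 − 11.60 = 78.40 dB.
Σ 10^(L/10) = 1.202e+08 → L_total = 10·log₁₀(1.202e+08) = 80.80 dB.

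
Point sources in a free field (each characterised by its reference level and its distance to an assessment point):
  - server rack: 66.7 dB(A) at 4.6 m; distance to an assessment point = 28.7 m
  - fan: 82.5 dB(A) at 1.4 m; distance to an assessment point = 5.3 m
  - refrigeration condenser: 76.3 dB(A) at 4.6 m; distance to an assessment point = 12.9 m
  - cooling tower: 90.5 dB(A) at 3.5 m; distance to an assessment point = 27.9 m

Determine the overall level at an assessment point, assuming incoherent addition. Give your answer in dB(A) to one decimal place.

75.5 dB(A)

Apply inverse-square spreading to bring every level to the receiver, then sum 10^(L/10).
server rack: 66.7 − 20·log₁₀(28.7/4.6) = 66.7 − 15.90 = 50.80 dB(A).
fan: 82.5 − 20·log₁₀(5.3/1.4) = 82.5 − 11.56 = 70.94 dB(A).
refrigeration condenser: 76.3 − 20·log₁₀(12.9/4.6) = 76.3 − 8.96 = 67.34 dB(A).
cooling tower: 90.5 − 20·log₁₀(27.9/3.5) = 90.5 − 18.03 = 72.47 dB(A).
Σ 10^(L/10) = 3.561e+07 → L_total = 10·log₁₀(3.561e+07) = 75.52 dB(A).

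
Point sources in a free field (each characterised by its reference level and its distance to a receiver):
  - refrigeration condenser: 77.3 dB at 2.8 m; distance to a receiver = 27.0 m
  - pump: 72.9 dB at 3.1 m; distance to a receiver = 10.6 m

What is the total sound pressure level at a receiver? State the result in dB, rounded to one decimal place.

Apply inverse-square spreading to bring every level to the receiver, then sum 10^(L/10).
refrigeration condenser: 77.3 − 20·log₁₀(27.0/2.8) = 77.3 − 19.68 = 57.62 dB.
pump: 72.9 − 20·log₁₀(10.6/3.1) = 72.9 − 10.68 = 62.22 dB.
Σ 10^(L/10) = 2.245e+06 → L_total = 10·log₁₀(2.245e+06) = 63.51 dB.

63.5 dB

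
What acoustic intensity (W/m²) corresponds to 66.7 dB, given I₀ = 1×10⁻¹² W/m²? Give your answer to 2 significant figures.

I/I₀ = 10^(66.7/10) = 4.677e+06, so I = 4.677e+06 × 10⁻¹² W/m².

4.7e-06 W/m²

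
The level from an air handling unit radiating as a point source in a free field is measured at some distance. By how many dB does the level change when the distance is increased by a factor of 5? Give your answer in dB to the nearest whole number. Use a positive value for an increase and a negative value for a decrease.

-14 dB

A point source loses 6 dB per doubling of distance; generally ΔL = −20·log₁₀(r₂/r₁).
ΔL = −20·log₁₀(5) = -13.98 dB.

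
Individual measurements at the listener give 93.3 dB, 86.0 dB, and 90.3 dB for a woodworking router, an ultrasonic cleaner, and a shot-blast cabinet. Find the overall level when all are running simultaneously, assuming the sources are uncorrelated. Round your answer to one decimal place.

Incoherent sources combine by intensity addition: L_total = 10·log₁₀(Σ 10^(L_i/10)).
Σ 10^(L/10) = 10^(93.3/10) + 10^(86.0/10) + 10^(90.3/10) = 3.608e+09.
L_total = 10·log₁₀(3.608e+09) = 95.57 dB.

95.6 dB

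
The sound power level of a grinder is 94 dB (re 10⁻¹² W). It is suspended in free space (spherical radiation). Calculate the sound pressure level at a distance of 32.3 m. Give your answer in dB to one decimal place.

Free-field spherical radiation: L_p = L_w − 10·log₁₀(4π·r²), r = 32.3 m.
4π·r² = 1.311e+04 m², 10·log₁₀ of that is 41.176 dB.
L_p = 94 − 41.176 = 52.82 dB.

52.8 dB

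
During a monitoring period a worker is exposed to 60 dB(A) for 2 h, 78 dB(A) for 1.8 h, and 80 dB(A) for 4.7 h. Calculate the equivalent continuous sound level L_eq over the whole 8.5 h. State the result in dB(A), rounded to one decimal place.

The energy average is taken in the linear domain: L_eq = 10·log₁₀[(Σ tᵢ·10^(Lᵢ/10))/T], T = 8.5 h.
Σ tᵢ·10^(Lᵢ/10) = 2·10^(60/10) + 1.8·10^(78/10) + 4.7·10^(80/10) = 5.856e+08.
L_eq = 10·log₁₀(5.856e+08/8.5) = 78.38 dB(A).

78.4 dB(A)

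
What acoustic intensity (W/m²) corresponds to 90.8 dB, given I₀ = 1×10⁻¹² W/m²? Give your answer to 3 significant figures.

0.00120 W/m²

I/I₀ = 10^(90.8/10) = 1.202e+09, so I = 1.202e+09 × 10⁻¹² W/m².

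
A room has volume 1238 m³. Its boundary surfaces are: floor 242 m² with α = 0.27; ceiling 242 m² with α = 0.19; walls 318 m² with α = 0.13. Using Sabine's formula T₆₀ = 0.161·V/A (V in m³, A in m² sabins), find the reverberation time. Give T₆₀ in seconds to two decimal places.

A = Σ Sᵢαᵢ = 242·0.27 + 242·0.19 + 318·0.13 = 152.66 m².
T₆₀ = 0.161 × 1238 / 152.66 = 1.306 s.

1.31 s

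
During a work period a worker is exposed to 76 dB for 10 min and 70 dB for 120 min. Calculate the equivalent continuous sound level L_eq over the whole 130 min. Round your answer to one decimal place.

70.9 dB

The energy average is taken in the linear domain: L_eq = 10·log₁₀[(Σ tᵢ·10^(Lᵢ/10))/T], T = 130 min.
Σ tᵢ·10^(Lᵢ/10) = 10·10^(76/10) + 120·10^(70/10) = 1.598e+09.
L_eq = 10·log₁₀(1.598e+09/130) = 70.90 dB.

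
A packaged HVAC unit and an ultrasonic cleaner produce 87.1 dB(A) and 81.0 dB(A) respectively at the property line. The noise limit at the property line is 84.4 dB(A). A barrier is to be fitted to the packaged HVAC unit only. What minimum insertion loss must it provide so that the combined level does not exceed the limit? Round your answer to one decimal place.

The untreated sources together contribute 10^(81.0/10) = 1.259e+08, i.e. 81.00 dB(A).
To meet 84.4 dB(A) overall, the treated packaged HVAC unit may contribute at most 10^(84.4/10) − 1.259e+08 = 1.495e+08, i.e. 81.75 dB(A).
So the packaged HVAC unit must be reduced from 87.1 to 81.75 dB(A): IL = 5.35 dB.

5.4 dB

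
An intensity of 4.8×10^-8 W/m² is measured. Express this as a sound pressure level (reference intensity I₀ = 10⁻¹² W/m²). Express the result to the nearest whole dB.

L = 10·log₁₀(I/I₀) = 10·log₁₀(4.8×10^-8/10⁻¹²) = 10·log₁₀(4.8×10^4).
L = 10·(0.6812 + 4) = 46.81 dB.

47 dB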